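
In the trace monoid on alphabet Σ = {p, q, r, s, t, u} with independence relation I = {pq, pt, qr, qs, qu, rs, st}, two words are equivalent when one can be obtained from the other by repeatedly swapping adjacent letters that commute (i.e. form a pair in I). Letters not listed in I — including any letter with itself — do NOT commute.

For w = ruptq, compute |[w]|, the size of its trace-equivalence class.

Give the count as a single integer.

3

piece 0:r — minimal
piece 1:u rests on {0:r}
piece 2:p rests on {1:u}
piece 3:t rests on {1:u}
piece 4:q rests on {3:t}
minimal pieces: {0:r}
ways to finish when only these pieces remain (= sum over removing one remaining piece with nothing left below it):
  1 left: {2}→1  {4}→1
  2 left: {2,4}→2  {3,4}→1
  3 left: {2,3,4}→3
  placing 0:r first → 3 extensions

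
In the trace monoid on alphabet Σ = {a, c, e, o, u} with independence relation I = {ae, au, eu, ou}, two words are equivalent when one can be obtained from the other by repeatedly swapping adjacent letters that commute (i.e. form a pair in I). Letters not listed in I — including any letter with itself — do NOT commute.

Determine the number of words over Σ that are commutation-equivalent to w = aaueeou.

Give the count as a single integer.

drop 0:a onto floor
drop 1:a onto {0:a}
drop 2:u onto floor
drop 3:e onto floor
drop 4:e onto {3:e}
drop 5:o onto {1:a, 4:e}
drop 6:u onto {2:u}
ground layer = {0:a, 2:u, 3:e}
drop-orders for the pieces not yet dropped (sum over which currently-grounded one goes next):
  1 to go: {5} 1  {6} 1
  2 to go: {1,5} 1  {2,6} 1  {4,5} 1  {5,6} 2
  3 to go: {0,1,5} 1  {1,4,5} 2  {1,5,6} 3  {2,5,6} 3  {3,4,5} 1  {4,5,6} 3
  4 to go: {0,1,4,5} 3  {0,1,5,6} 4  {1,2,5,6} 6  {1,3,4,5} 3  {1,4,5,6} 8  {2,4,5,6} 6  {3,4,5,6} 4
  5 to go: {0,1,2,5,6} 10  {0,1,3,4,5} 6  {0,1,4,5,6} 15  {1,2,4,5,6} 20  {1,3,4,5,6} 15  {2,3,4,5,6} 10
  if 0:a drops first: 45 orders
  if 2:u drops first: 36 orders
  if 3:e drops first: 45 orders
heap linearizations: 126

126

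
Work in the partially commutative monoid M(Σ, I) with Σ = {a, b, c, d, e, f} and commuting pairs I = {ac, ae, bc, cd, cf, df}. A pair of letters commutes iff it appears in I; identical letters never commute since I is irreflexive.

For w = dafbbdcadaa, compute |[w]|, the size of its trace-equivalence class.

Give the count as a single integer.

piece 0:d — minimal
piece 1:a rests on {0:d}
piece 2:f rests on {1:a}
piece 3:b rests on {2:f}
piece 4:b rests on {3:b}
piece 5:d rests on {4:b}
piece 6:c — minimal
piece 7:a rests on {5:d}
piece 8:d rests on {7:a}
piece 9:a rests on {8:d}
piece 10:a rests on {9:a}
minimal pieces: {0:d, 6:c}
ways to finish when only these pieces remain (= sum over removing one remaining piece with nothing left below it):
  1 left: {6}→1  {10}→1
  2 left: {6,10}→2  {9,10}→1
  3 left: {6,9,10}→3  {8,9,10}→1
  4 left: {6,8,9,10}→4  {7,8,9,10}→1
  5 left: {5,7,8,9,10}→1  {6,7,8,9,10}→5
  6 left: {4,5,7,8,9,10}→1  {5,6,7,8,9,10}→6
  7 left: {3,4,5,7,8,9,10}→1  {4,5,6,7,8,9,10}→7
  8 left: {2,3,4,5,7,8,9,10}→1  {3,4,5,6,7,8,9,10}→8
  9 left: {1,2,3,4,5,7,8,9,10}→1  {2,3,4,5,6,7,8,9,10}→9
  placing 0:d first → 10 extensions
  placing 6:c first → 1 extensions
total linear extensions = 11

11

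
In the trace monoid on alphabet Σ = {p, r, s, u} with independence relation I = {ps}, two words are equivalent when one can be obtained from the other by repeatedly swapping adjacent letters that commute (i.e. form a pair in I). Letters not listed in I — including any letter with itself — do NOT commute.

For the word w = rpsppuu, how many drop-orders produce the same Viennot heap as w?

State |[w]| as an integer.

4

drop 0:r onto floor
drop 1:p onto {0:r}
drop 2:s onto {0:r}
drop 3:p onto {1:p}
drop 4:p onto {3:p}
drop 5:u onto {2:s, 4:p}
drop 6:u onto {5:u}
ground layer = {0:r}
drop-orders for the pieces not yet dropped (sum over which currently-grounded one goes next):
  1 to go: {6} 1
  2 to go: {5,6} 1
  3 to go: {2,5,6} 1  {4,5,6} 1
  4 to go: {2,4,5,6} 2  {3,4,5,6} 1
  5 to go: {1,3,4,5,6} 1  {2,3,4,5,6} 3
  if 0:r drops first: 4 orders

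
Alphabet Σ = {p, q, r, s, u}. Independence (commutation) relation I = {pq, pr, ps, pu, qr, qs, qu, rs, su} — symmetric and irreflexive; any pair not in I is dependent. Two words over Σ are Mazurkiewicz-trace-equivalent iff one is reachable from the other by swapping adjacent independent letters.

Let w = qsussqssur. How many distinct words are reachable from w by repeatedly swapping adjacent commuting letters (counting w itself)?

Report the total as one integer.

piece 0:q — minimal
piece 1:s — minimal
piece 2:u — minimal
piece 3:s rests on {1:s}
piece 4:s rests on {3:s}
piece 5:q rests on {0:q}
piece 6:s rests on {4:s}
piece 7:s rests on {6:s}
piece 8:u rests on {2:u}
piece 9:r rests on {8:u}
minimal pieces: {0:q, 1:s, 2:u}
ways to finish when only these pieces remain (= sum over removing one remaining piece with nothing left below it):
  1 left: {5}→1  {7}→1  {9}→1
  2 left: {0,5}→1  {5,7}→2  {5,9}→2  {6,7}→1  {7,9}→2  {8,9}→1
  3 left: {0,5,7}→3  {0,5,9}→3  {2,8,9}→1  {4,6,7}→1  {5,6,7}→3  {5,7,9}→6  {5,8,9}→3  {6,7,9}→3  {7,8,9}→3
  4 left: {0,5,6,7}→6  {0,5,7,9}→12  {0,5,8,9}→6  {2,5,8,9}→4  {2,7,8,9}→4  {3,4,6,7}→1  {4,5,6,7}→4  {4,6,7,9}→4  {5,6,7,9}→12  {5,7,8,9}→12  {6,7,8,9}→6
  5 left: {0,2,5,8,9}→10  {0,4,5,6,7}→10  {0,5,6,7,9}→30  {0,5,7,8,9}→30  {1,3,4,6,7}→1  {2,5,7,8,9}→20  {2,6,7,8,9}→10  {3,4,5,6,7}→5  {3,4,6,7,9}→5  {4,5,6,7,9}→20  {4,6,7,8,9}→10  {5,6,7,8,9}→30
  6 left: {0,2,5,7,8,9}→60  {0,3,4,5,6,7}→15  {0,4,5,6,7,9}→60  {0,5,6,7,8,9}→90  {1,3,4,5,6,7}→6  {1,3,4,6,7,9}→6  {2,4,6,7,8,9}→20  {2,5,6,7,8,9}→60  {3,4,5,6,7,9}→30  {3,4,6,7,8,9}→15  {4,5,6,7,8,9}→60
  7 left: {0,1,3,4,5,6,7}→21  {0,2,5,6,7,8,9}→210  {0,3,4,5,6,7,9}→105  {0,4,5,6,7,8,9}→210  {1,3,4,5,6,7,9}→42  {1,3,4,6,7,8,9}→21  {2,3,4,6,7,8,9}→35  {2,4,5,6,7,8,9}→140  {3,4,5,6,7,8,9}→105
  8 left: {0,1,3,4,5,6,7,9}→168  {0,2,4,5,6,7,8,9}→560  {0,3,4,5,6,7,8,9}→420  {1,2,3,4,6,7,8,9}→56  {1,3,4,5,6,7,8,9}→168  {2,3,4,5,6,7,8,9}→280
  placing 0:q first → 504 extensions
  placing 1:s first → 1260 extensions
  placing 2:u first → 756 extensions
total linear extensions = 2520

2520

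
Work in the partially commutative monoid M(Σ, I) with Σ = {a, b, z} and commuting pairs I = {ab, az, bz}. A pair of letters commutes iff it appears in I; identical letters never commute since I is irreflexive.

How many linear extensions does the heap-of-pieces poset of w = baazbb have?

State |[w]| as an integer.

piece 0:b — minimal
piece 1:a — minimal
piece 2:a rests on {1:a}
piece 3:z — minimal
piece 4:b rests on {0:b}
piece 5:b rests on {4:b}
minimal pieces: {0:b, 1:a, 3:z}
ways to finish when only these pieces remain (= sum over removing one remaining piece with nothing left below it):
  1 left: {2}→1  {3}→1  {5}→1
  2 left: {1,2}→1  {2,3}→2  {2,5}→2  {3,5}→2  {4,5}→1
  3 left: {0,4,5}→1  {1,2,3}→3  {1,2,5}→3  {2,3,5}→6  {2,4,5}→3  {3,4,5}→3
  4 left: {0,2,4,5}→4  {0,3,4,5}→4  {1,2,3,5}→12  {1,2,4,5}→6  {2,3,4,5}→12
  placing 0:b first → 30 extensions
  placing 1:a first → 20 extensions
  placing 3:z first → 10 extensions
total linear extensions = 60

60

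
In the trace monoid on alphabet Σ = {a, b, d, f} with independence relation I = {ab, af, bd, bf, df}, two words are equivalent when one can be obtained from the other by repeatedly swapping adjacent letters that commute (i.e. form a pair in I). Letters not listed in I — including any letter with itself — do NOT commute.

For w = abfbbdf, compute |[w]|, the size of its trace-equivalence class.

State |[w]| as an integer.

#0=a has no predecessor
#1=b has no predecessor
#2=f has no predecessor
#3=b depends on [1:b]
#4=b depends on [3:b]
#5=d depends on [0:a]
#6=f depends on [2:f]
sources: [0:a, 1:b, 2:f]
N(rest) = Σ N(rest − s) over sources s of rest; N(one piece) = 1:
  size 1 → [4]=1  [5]=1  [6]=1
  size 2 → [0,5]=1  [2,6]=1  [3,4]=1  [4,5]=2  [4,6]=2  [5,6]=2
  size 3 → [0,4,5]=3  [0,5,6]=3  [1,3,4]=1  [2,4,6]=3  [2,5,6]=3  [3,4,5]=3  [3,4,6]=3  [4,5,6]=6
  size 4 → [0,2,5,6]=6  [0,3,4,5]=6  [0,4,5,6]=12  [1,3,4,5]=4  [1,3,4,6]=4  [2,3,4,6]=6  [2,4,5,6]=12  [3,4,5,6]=12
  size 5 → [0,1,3,4,5]=10  [0,2,4,5,6]=30  [0,3,4,5,6]=30  [1,2,3,4,6]=10  [1,3,4,5,6]=20  [2,3,4,5,6]=30
  first=0(a) contributes 60
  first=1(b) contributes 90
  first=2(f) contributes 60
|[w]| = 210

210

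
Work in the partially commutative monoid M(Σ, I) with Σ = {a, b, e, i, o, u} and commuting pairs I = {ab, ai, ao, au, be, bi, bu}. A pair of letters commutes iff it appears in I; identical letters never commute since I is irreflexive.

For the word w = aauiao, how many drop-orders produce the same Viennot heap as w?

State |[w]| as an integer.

drop 0:a onto floor
drop 1:a onto {0:a}
drop 2:u onto floor
drop 3:i onto {2:u}
drop 4:a onto {1:a}
drop 5:o onto {3:i}
ground layer = {0:a, 2:u}
drop-orders for the pieces not yet dropped (sum over which currently-grounded one goes next):
  1 to go: {4} 1  {5} 1
  2 to go: {1,4} 1  {3,5} 1  {4,5} 2
  3 to go: {0,1,4} 1  {1,4,5} 3  {2,3,5} 1  {3,4,5} 3
  4 to go: {0,1,4,5} 4  {1,3,4,5} 6  {2,3,4,5} 4
  if 0:a drops first: 10 orders
  if 2:u drops first: 10 orders
heap linearizations: 20

20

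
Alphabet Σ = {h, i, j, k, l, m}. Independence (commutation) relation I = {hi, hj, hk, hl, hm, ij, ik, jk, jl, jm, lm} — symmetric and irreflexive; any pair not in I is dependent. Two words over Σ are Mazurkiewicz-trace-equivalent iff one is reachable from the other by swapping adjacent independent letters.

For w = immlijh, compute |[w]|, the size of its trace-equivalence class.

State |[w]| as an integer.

0(i) covers ∅
1(m) covers 0:i
2(m) covers 1:m
3(l) covers 0:i
4(i) covers 2:m, 3:l
5(j) covers ∅
6(h) covers ∅
floor of heap: 0:i, 5:j, 6:h
completions by unplaced set U, small U first (add the entries for U minus each lowest piece of U):
  |U|=1: {4}:1  {5}:1  {6}:1
  |U|=2: {2,4}:1  {3,4}:1  {4,5}:2  {4,6}:2  {5,6}:2
  |U|=3: {1,2,4}:1  {2,3,4}:2  {2,4,5}:3  {2,4,6}:3  {3,4,5}:3  {3,4,6}:3  {4,5,6}:6
  |U|=4: {1,2,3,4}:3  {1,2,4,5}:4  {1,2,4,6}:4  {2,3,4,5}:8  {2,3,4,6}:8  {2,4,5,6}:12  {3,4,5,6}:12
  |U|=5: {0,1,2,3,4}:3  {1,2,3,4,5}:15  {1,2,3,4,6}:15  {1,2,4,5,6}:20  {2,3,4,5,6}:40
  start at 0(i): 90
  start at 5(j): 18
  start at 6(h): 18
sum over floor = 126

126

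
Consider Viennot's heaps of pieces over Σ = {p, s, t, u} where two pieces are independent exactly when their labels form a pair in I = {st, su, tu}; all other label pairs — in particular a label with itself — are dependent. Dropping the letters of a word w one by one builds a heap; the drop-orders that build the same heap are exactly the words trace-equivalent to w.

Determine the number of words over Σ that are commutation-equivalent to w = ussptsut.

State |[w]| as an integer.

36

piece 0:u — minimal
piece 1:s — minimal
piece 2:s rests on {1:s}
piece 3:p rests on {0:u, 2:s}
piece 4:t rests on {3:p}
piece 5:s rests on {3:p}
piece 6:u rests on {3:p}
piece 7:t rests on {4:t}
minimal pieces: {0:u, 1:s}
ways to finish when only these pieces remain (= sum over removing one remaining piece with nothing left below it):
  1 left: {5}→1  {6}→1  {7}→1
  2 left: {4,7}→1  {5,6}→2  {5,7}→2  {6,7}→2
  3 left: {4,5,7}→3  {4,6,7}→3  {5,6,7}→6
  4 left: {4,5,6,7}→12
  5 left: {3,4,5,6,7}→12
  6 left: {0,3,4,5,6,7}→12  {2,3,4,5,6,7}→12
  placing 0:u first → 12 extensions
  placing 1:s first → 24 extensions
total linear extensions = 36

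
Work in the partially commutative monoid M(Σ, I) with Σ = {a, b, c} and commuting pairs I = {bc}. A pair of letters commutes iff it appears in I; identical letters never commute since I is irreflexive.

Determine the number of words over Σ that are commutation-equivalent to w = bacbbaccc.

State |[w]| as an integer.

#0=b has no predecessor
#1=a depends on [0:b]
#2=c depends on [1:a]
#3=b depends on [1:a]
#4=b depends on [3:b]
#5=a depends on [2:c, 4:b]
#6=c depends on [5:a]
#7=c depends on [6:c]
#8=c depends on [7:c]
sources: [0:b]
N(rest) = Σ N(rest − s) over sources s of rest; N(one piece) = 1:
  size 1 → [8]=1
  size 2 → [7,8]=1
  size 3 → [6,7,8]=1
  size 4 → [5,6,7,8]=1
  size 5 → [2,5,6,7,8]=1  [4,5,6,7,8]=1
  size 6 → [2,4,5,6,7,8]=2  [3,4,5,6,7,8]=1
  size 7 → [2,3,4,5,6,7,8]=3
  first=0(b) contributes 3

3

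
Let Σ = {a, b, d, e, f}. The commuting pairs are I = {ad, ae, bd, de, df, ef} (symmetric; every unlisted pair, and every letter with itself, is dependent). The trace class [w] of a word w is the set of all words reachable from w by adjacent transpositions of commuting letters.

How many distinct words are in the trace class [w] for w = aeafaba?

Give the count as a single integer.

piece 0:a — minimal
piece 1:e — minimal
piece 2:a rests on {0:a}
piece 3:f rests on {2:a}
piece 4:a rests on {3:f}
piece 5:b rests on {1:e, 4:a}
piece 6:a rests on {5:b}
minimal pieces: {0:a, 1:e}
ways to finish when only these pieces remain (= sum over removing one remaining piece with nothing left below it):
  1 left: {6}→1
  2 left: {5,6}→1
  3 left: {1,5,6}→1  {4,5,6}→1
  4 left: {1,4,5,6}→2  {3,4,5,6}→1
  5 left: {1,3,4,5,6}→3  {2,3,4,5,6}→1
  placing 0:a first → 4 extensions
  placing 1:e first → 1 extensions
total linear extensions = 5

5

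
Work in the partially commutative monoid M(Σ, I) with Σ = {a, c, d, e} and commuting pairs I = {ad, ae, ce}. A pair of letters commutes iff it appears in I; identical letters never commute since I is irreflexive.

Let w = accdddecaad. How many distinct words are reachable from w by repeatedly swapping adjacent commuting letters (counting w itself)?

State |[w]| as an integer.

piece 0:a — minimal
piece 1:c rests on {0:a}
piece 2:c rests on {1:c}
piece 3:d rests on {2:c}
piece 4:d rests on {3:d}
piece 5:d rests on {4:d}
piece 6:e rests on {5:d}
piece 7:c rests on {5:d}
piece 8:a rests on {7:c}
piece 9:a rests on {8:a}
piece 10:d rests on {6:e, 7:c}
minimal pieces: {0:a}
ways to finish when only these pieces remain (= sum over removing one remaining piece with nothing left below it):
  1 left: {9}→1  {10}→1
  2 left: {6,10}→1  {8,9}→1  {9,10}→2
  3 left: {6,9,10}→3  {8,9,10}→3
  4 left: {6,8,9,10}→6  {7,8,9,10}→3
  5 left: {6,7,8,9,10}→9
  6 left: {5,6,7,8,9,10}→9
  7 left: {4,5,6,7,8,9,10}→9
  8 left: {3,4,5,6,7,8,9,10}→9
  9 left: {2,3,4,5,6,7,8,9,10}→9
  placing 0:a first → 9 extensions

9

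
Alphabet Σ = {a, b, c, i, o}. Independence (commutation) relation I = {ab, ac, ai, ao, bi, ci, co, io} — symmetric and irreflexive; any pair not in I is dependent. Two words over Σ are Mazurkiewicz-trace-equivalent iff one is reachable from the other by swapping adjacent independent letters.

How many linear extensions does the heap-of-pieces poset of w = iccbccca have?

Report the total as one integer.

56

0(i) covers ∅
1(c) covers ∅
2(c) covers 1:c
3(b) covers 2:c
4(c) covers 3:b
5(c) covers 4:c
6(c) covers 5:c
7(a) covers ∅
floor of heap: 0:i, 1:c, 7:a
completions by unplaced set U, small U first (add the entries for U minus each lowest piece of U):
  |U|=1: {0}:1  {6}:1  {7}:1
  |U|=2: {0,6}:2  {0,7}:2  {5,6}:1  {6,7}:2
  |U|=3: {0,5,6}:3  {0,6,7}:6  {4,5,6}:1  {5,6,7}:3
  |U|=4: {0,4,5,6}:4  {0,5,6,7}:12  {3,4,5,6}:1  {4,5,6,7}:4
  |U|=5: {0,3,4,5,6}:5  {0,4,5,6,7}:20  {2,3,4,5,6}:1  {3,4,5,6,7}:5
  |U|=6: {0,2,3,4,5,6}:6  {0,3,4,5,6,7}:30  {1,2,3,4,5,6}:1  {2,3,4,5,6,7}:6
  start at 0(i): 7
  start at 1(c): 42
  start at 7(a): 7
sum over floor = 56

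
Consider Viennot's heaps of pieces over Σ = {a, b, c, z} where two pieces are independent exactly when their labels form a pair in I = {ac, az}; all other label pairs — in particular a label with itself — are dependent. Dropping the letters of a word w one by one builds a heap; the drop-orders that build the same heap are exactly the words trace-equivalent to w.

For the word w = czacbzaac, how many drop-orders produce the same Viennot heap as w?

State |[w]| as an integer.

drop 0:c onto floor
drop 1:z onto {0:c}
drop 2:a onto floor
drop 3:c onto {1:z}
drop 4:b onto {2:a, 3:c}
drop 5:z onto {4:b}
drop 6:a onto {4:b}
drop 7:a onto {6:a}
drop 8:c onto {5:z}
ground layer = {0:c, 2:a}
drop-orders for the pieces not yet dropped (sum over which currently-grounded one goes next):
  1 to go: {7} 1  {8} 1
  2 to go: {5,8} 1  {6,7} 1  {7,8} 2
  3 to go: {5,7,8} 3  {6,7,8} 3
  4 to go: {5,6,7,8} 6
  5 to go: {4,5,6,7,8} 6
  6 to go: {2,4,5,6,7,8} 6  {3,4,5,6,7,8} 6
  7 to go: {1,3,4,5,6,7,8} 6  {2,3,4,5,6,7,8} 12
  if 0:c drops first: 18 orders
  if 2:a drops first: 6 orders
heap linearizations: 24

24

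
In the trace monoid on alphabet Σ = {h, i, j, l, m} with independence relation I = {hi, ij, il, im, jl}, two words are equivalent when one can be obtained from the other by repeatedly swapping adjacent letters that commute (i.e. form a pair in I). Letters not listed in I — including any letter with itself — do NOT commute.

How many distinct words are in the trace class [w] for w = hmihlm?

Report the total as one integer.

drop 0:h onto floor
drop 1:m onto {0:h}
drop 2:i onto floor
drop 3:h onto {1:m}
drop 4:l onto {3:h}
drop 5:m onto {4:l}
ground layer = {0:h, 2:i}
drop-orders for the pieces not yet dropped (sum over which currently-grounded one goes next):
  1 to go: {2} 1  {5} 1
  2 to go: {2,5} 2  {4,5} 1
  3 to go: {2,4,5} 3  {3,4,5} 1
  4 to go: {1,3,4,5} 1  {2,3,4,5} 4
  if 0:h drops first: 5 orders
  if 2:i drops first: 1 orders
heap linearizations: 6

6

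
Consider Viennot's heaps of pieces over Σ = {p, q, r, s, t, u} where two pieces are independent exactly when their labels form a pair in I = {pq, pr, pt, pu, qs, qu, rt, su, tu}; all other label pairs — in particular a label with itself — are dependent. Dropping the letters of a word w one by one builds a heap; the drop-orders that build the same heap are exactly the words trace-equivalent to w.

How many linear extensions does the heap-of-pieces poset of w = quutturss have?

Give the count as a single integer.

34

piece 0:q — minimal
piece 1:u — minimal
piece 2:u rests on {1:u}
piece 3:t rests on {0:q}
piece 4:t rests on {3:t}
piece 5:u rests on {2:u}
piece 6:r rests on {0:q, 5:u}
piece 7:s rests on {4:t, 6:r}
piece 8:s rests on {7:s}
minimal pieces: {0:q, 1:u}
ways to finish when only these pieces remain (= sum over removing one remaining piece with nothing left below it):
  1 left: {8}→1
  2 left: {7,8}→1
  3 left: {4,7,8}→1  {6,7,8}→1
  4 left: {3,4,7,8}→1  {4,6,7,8}→2  {5,6,7,8}→1
  5 left: {2,5,6,7,8}→1  {3,4,6,7,8}→3  {4,5,6,7,8}→3
  6 left: {0,3,4,6,7,8}→3  {1,2,5,6,7,8}→1  {2,4,5,6,7,8}→4  {3,4,5,6,7,8}→6
  7 left: {0,3,4,5,6,7,8}→9  {1,2,4,5,6,7,8}→5  {2,3,4,5,6,7,8}→10
  placing 0:q first → 15 extensions
  placing 1:u first → 19 extensions
total linear extensions = 34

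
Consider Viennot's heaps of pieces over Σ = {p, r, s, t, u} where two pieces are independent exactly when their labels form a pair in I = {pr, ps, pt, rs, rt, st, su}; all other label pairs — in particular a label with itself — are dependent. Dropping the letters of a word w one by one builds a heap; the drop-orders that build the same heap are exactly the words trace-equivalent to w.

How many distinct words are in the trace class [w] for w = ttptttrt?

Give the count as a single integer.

56

#0=t has no predecessor
#1=t depends on [0:t]
#2=p has no predecessor
#3=t depends on [1:t]
#4=t depends on [3:t]
#5=t depends on [4:t]
#6=r has no predecessor
#7=t depends on [5:t]
sources: [0:t, 2:p, 6:r]
N(rest) = Σ N(rest − s) over sources s of rest; N(one piece) = 1:
  size 1 → [2]=1  [6]=1  [7]=1
  size 2 → [2,6]=2  [2,7]=2  [5,7]=1  [6,7]=2
  size 3 → [2,5,7]=3  [2,6,7]=6  [4,5,7]=1  [5,6,7]=3
  size 4 → [2,4,5,7]=4  [2,5,6,7]=12  [3,4,5,7]=1  [4,5,6,7]=4
  size 5 → [1,3,4,5,7]=1  [2,3,4,5,7]=5  [2,4,5,6,7]=20  [3,4,5,6,7]=5
  size 6 → [0,1,3,4,5,7]=1  [1,2,3,4,5,7]=6  [1,3,4,5,6,7]=6  [2,3,4,5,6,7]=30
  first=0(t) contributes 42
  first=2(p) contributes 7
  first=6(r) contributes 7
|[w]| = 56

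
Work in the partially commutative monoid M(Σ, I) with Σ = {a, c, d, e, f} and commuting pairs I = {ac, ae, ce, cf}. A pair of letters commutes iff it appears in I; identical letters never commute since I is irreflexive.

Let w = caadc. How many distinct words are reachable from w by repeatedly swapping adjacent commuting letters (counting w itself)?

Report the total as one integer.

0(c) covers ∅
1(a) covers ∅
2(a) covers 1:a
3(d) covers 0:c, 2:a
4(c) covers 3:d
floor of heap: 0:c, 1:a
completions by unplaced set U, small U first (add the entries for U minus each lowest piece of U):
  |U|=1: {4}:1
  |U|=2: {3,4}:1
  |U|=3: {0,3,4}:1  {2,3,4}:1
  start at 0(c): 1
  start at 1(a): 2
sum over floor = 3

3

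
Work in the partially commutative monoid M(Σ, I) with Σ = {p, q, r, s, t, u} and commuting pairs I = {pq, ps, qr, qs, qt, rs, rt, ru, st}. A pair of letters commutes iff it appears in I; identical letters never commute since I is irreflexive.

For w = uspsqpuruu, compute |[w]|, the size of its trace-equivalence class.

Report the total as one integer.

150

drop 0:u onto floor
drop 1:s onto {0:u}
drop 2:p onto {0:u}
drop 3:s onto {1:s}
drop 4:q onto {0:u}
drop 5:p onto {2:p}
drop 6:u onto {3:s, 4:q, 5:p}
drop 7:r onto {5:p}
drop 8:u onto {6:u}
drop 9:u onto {8:u}
ground layer = {0:u}
drop-orders for the pieces not yet dropped (sum over which currently-grounded one goes next):
  1 to go: {7} 1  {9} 1
  2 to go: {7,9} 2  {8,9} 1
  3 to go: {6,8,9} 1  {7,8,9} 3
  4 to go: {3,6,8,9} 1  {4,6,8,9} 1  {6,7,8,9} 4
  5 to go: {1,3,6,8,9} 1  {3,4,6,8,9} 2  {3,6,7,8,9} 5  {4,6,7,8,9} 5  {5,6,7,8,9} 4
  6 to go: {1,3,4,6,8,9} 3  {1,3,6,7,8,9} 6  {2,5,6,7,8,9} 4  {3,4,6,7,8,9} 12  {3,5,6,7,8,9} 9  {4,5,6,7,8,9} 9
  7 to go: {1,3,4,6,7,8,9} 21  {1,3,5,6,7,8,9} 15  {2,3,5,6,7,8,9} 13  {2,4,5,6,7,8,9} 13  {3,4,5,6,7,8,9} 30
  8 to go: {1,2,3,5,6,7,8,9} 28  {1,3,4,5,6,7,8,9} 66  {2,3,4,5,6,7,8,9} 56
  if 0:u drops first: 150 orders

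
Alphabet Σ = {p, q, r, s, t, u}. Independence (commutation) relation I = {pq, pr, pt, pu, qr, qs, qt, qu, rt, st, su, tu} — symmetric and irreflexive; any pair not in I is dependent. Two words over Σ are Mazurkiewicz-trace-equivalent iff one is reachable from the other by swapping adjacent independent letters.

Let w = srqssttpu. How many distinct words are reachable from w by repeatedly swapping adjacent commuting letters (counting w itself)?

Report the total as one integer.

1008

#0=s has no predecessor
#1=r depends on [0:s]
#2=q has no predecessor
#3=s depends on [1:r]
#4=s depends on [3:s]
#5=t has no predecessor
#6=t depends on [5:t]
#7=p depends on [4:s]
#8=u depends on [1:r]
sources: [0:s, 2:q, 5:t]
N(rest) = Σ N(rest − s) over sources s of rest; N(one piece) = 1:
  size 1 → [2]=1  [6]=1  [7]=1  [8]=1
  size 2 → [2,6]=2  [2,7]=2  [2,8]=2  [4,7]=1  [5,6]=1  [6,7]=2  [6,8]=2  [7,8]=2
  size 3 → [2,4,7]=3  [2,5,6]=3  [2,6,7]=6  [2,6,8]=6  [2,7,8]=6  [3,4,7]=1  [4,6,7]=3  [4,7,8]=3  [5,6,7]=3  [5,6,8]=3  [6,7,8]=6
  size 4 → [2,3,4,7]=4  [2,4,6,7]=12  [2,4,7,8]=12  [2,5,6,7]=12  [2,5,6,8]=12  [2,6,7,8]=24  [3,4,6,7]=4  [3,4,7,8]=4  [4,5,6,7]=6  [4,6,7,8]=12  [5,6,7,8]=12
  size 5 → [1,3,4,7,8]=4  [2,3,4,6,7]=20  [2,3,4,7,8]=20  [2,4,5,6,7]=30  [2,4,6,7,8]=60  [2,5,6,7,8]=60  [3,4,5,6,7]=10  [3,4,6,7,8]=20  [4,5,6,7,8]=30
  size 6 → [0,1,3,4,7,8]=4  [1,2,3,4,7,8]=24  [1,3,4,6,7,8]=24  [2,3,4,5,6,7]=60  [2,3,4,6,7,8]=120  [2,4,5,6,7,8]=180  [3,4,5,6,7,8]=60
  size 7 → [0,1,2,3,4,7,8]=28  [0,1,3,4,6,7,8]=28  [1,2,3,4,6,7,8]=168  [1,3,4,5,6,7,8]=84  [2,3,4,5,6,7,8]=420
  first=0(s) contributes 672
  first=2(q) contributes 112
  first=5(t) contributes 224
|[w]| = 1008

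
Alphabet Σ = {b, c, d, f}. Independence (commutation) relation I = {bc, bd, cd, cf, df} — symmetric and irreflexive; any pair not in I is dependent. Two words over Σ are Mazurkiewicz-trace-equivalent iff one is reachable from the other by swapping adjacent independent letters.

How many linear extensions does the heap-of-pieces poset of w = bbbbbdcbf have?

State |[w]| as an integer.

piece 0:b — minimal
piece 1:b rests on {0:b}
piece 2:b rests on {1:b}
piece 3:b rests on {2:b}
piece 4:b rests on {3:b}
piece 5:d — minimal
piece 6:c — minimal
piece 7:b rests on {4:b}
piece 8:f rests on {7:b}
minimal pieces: {0:b, 5:d, 6:c}
ways to finish when only these pieces remain (= sum over removing one remaining piece with nothing left below it):
  1 left: {5}→1  {6}→1  {8}→1
  2 left: {5,6}→2  {5,8}→2  {6,8}→2  {7,8}→1
  3 left: {4,7,8}→1  {5,6,8}→6  {5,7,8}→3  {6,7,8}→3
  4 left: {3,4,7,8}→1  {4,5,7,8}→4  {4,6,7,8}→4  {5,6,7,8}→12
  5 left: {2,3,4,7,8}→1  {3,4,5,7,8}→5  {3,4,6,7,8}→5  {4,5,6,7,8}→20
  6 left: {1,2,3,4,7,8}→1  {2,3,4,5,7,8}→6  {2,3,4,6,7,8}→6  {3,4,5,6,7,8}→30
  7 left: {0,1,2,3,4,7,8}→1  {1,2,3,4,5,7,8}→7  {1,2,3,4,6,7,8}→7  {2,3,4,5,6,7,8}→42
  placing 0:b first → 56 extensions
  placing 5:d first → 8 extensions
  placing 6:c first → 8 extensions
total linear extensions = 72

72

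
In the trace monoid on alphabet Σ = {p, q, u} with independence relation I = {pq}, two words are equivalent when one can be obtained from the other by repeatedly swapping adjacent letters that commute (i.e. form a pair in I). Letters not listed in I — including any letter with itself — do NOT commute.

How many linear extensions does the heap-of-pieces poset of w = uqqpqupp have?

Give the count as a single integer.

#0=u has no predecessor
#1=q depends on [0:u]
#2=q depends on [1:q]
#3=p depends on [0:u]
#4=q depends on [2:q]
#5=u depends on [3:p, 4:q]
#6=p depends on [5:u]
#7=p depends on [6:p]
sources: [0:u]
N(rest) = Σ N(rest − s) over sources s of rest; N(one piece) = 1:
  size 1 → [7]=1
  size 2 → [6,7]=1
  size 3 → [5,6,7]=1
  size 4 → [3,5,6,7]=1  [4,5,6,7]=1
  size 5 → [2,4,5,6,7]=1  [3,4,5,6,7]=2
  size 6 → [1,2,4,5,6,7]=1  [2,3,4,5,6,7]=3
  first=0(u) contributes 4

4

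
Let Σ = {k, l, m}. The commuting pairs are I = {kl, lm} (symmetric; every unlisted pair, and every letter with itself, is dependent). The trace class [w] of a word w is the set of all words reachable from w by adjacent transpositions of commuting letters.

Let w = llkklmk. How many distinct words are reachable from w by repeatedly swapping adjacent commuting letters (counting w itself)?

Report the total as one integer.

piece 0:l — minimal
piece 1:l rests on {0:l}
piece 2:k — minimal
piece 3:k rests on {2:k}
piece 4:l rests on {1:l}
piece 5:m rests on {3:k}
piece 6:k rests on {5:m}
minimal pieces: {0:l, 2:k}
ways to finish when only these pieces remain (= sum over removing one remaining piece with nothing left below it):
  1 left: {4}→1  {6}→1
  2 left: {1,4}→1  {4,6}→2  {5,6}→1
  3 left: {0,1,4}→1  {1,4,6}→3  {3,5,6}→1  {4,5,6}→3
  4 left: {0,1,4,6}→4  {1,4,5,6}→6  {2,3,5,6}→1  {3,4,5,6}→4
  5 left: {0,1,4,5,6}→10  {1,3,4,5,6}→10  {2,3,4,5,6}→5
  placing 0:l first → 15 extensions
  placing 2:k first → 20 extensions
total linear extensions = 35

35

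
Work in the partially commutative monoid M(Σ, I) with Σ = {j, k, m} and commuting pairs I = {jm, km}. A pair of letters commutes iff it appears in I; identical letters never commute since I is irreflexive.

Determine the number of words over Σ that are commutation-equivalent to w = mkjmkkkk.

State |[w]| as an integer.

28

#0=m has no predecessor
#1=k has no predecessor
#2=j depends on [1:k]
#3=m depends on [0:m]
#4=k depends on [2:j]
#5=k depends on [4:k]
#6=k depends on [5:k]
#7=k depends on [6:k]
sources: [0:m, 1:k]
N(rest) = Σ N(rest − s) over sources s of rest; N(one piece) = 1:
  size 1 → [3]=1  [7]=1
  size 2 → [0,3]=1  [3,7]=2  [6,7]=1
  size 3 → [0,3,7]=3  [3,6,7]=3  [5,6,7]=1
  size 4 → [0,3,6,7]=6  [3,5,6,7]=4  [4,5,6,7]=1
  size 5 → [0,3,5,6,7]=10  [2,4,5,6,7]=1  [3,4,5,6,7]=5
  size 6 → [0,3,4,5,6,7]=15  [1,2,4,5,6,7]=1  [2,3,4,5,6,7]=6
  first=0(m) contributes 7
  first=1(k) contributes 21
|[w]| = 28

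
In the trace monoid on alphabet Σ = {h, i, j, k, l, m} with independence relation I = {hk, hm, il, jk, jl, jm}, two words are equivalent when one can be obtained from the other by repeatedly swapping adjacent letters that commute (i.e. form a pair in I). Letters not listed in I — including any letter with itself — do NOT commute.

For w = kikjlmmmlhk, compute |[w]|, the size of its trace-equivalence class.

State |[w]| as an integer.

15

0(k) covers ∅
1(i) covers 0:k
2(k) covers 1:i
3(j) covers 1:i
4(l) covers 2:k
5(m) covers 4:l
6(m) covers 5:m
7(m) covers 6:m
8(l) covers 7:m
9(h) covers 3:j, 8:l
10(k) covers 8:l
floor of heap: 0:k
completions by unplaced set U, small U first (add the entries for U minus each lowest piece of U):
  |U|=1: {9}:1  {10}:1
  |U|=2: {3,9}:1  {9,10}:2
  |U|=3: {3,9,10}:3  {8,9,10}:2
  |U|=4: {3,8,9,10}:5  {7,8,9,10}:2
  |U|=5: {3,7,8,9,10}:7  {6,7,8,9,10}:2
  |U|=6: {3,6,7,8,9,10}:9  {5,6,7,8,9,10}:2
  |U|=7: {3,5,6,7,8,9,10}:11  {4,5,6,7,8,9,10}:2
  |U|=8: {2,4,5,6,7,8,9,10}:2  {3,4,5,6,7,8,9,10}:13
  |U|=9: {2,3,4,5,6,7,8,9,10}:15
  start at 0(k): 15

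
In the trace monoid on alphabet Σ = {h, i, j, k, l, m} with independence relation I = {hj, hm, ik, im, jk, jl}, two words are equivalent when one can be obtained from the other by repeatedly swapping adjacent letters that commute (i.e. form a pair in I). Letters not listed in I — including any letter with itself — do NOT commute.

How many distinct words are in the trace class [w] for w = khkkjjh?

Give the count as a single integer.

drop 0:k onto floor
drop 1:h onto {0:k}
drop 2:k onto {1:h}
drop 3:k onto {2:k}
drop 4:j onto floor
drop 5:j onto {4:j}
drop 6:h onto {3:k}
ground layer = {0:k, 4:j}
drop-orders for the pieces not yet dropped (sum over which currently-grounded one goes next):
  1 to go: {5} 1  {6} 1
  2 to go: {3,6} 1  {4,5} 1  {5,6} 2
  3 to go: {2,3,6} 1  {3,5,6} 3  {4,5,6} 3
  4 to go: {1,2,3,6} 1  {2,3,5,6} 4  {3,4,5,6} 6
  5 to go: {0,1,2,3,6} 1  {1,2,3,5,6} 5  {2,3,4,5,6} 10
  if 0:k drops first: 15 orders
  if 4:j drops first: 6 orders
heap linearizations: 21

21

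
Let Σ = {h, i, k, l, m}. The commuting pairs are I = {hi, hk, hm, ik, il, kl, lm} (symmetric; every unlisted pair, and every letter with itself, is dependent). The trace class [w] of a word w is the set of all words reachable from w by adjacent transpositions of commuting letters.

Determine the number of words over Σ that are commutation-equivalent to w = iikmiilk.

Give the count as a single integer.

72

#0=i has no predecessor
#1=i depends on [0:i]
#2=k has no predecessor
#3=m depends on [1:i, 2:k]
#4=i depends on [3:m]
#5=i depends on [4:i]
#6=l has no predecessor
#7=k depends on [3:m]
sources: [0:i, 2:k, 6:l]
N(rest) = Σ N(rest − s) over sources s of rest; N(one piece) = 1:
  size 1 → [5]=1  [6]=1  [7]=1
  size 2 → [4,5]=1  [5,6]=2  [5,7]=2  [6,7]=2
  size 3 → [4,5,6]=3  [4,5,7]=3  [5,6,7]=6
  size 4 → [3,4,5,7]=3  [4,5,6,7]=12
  size 5 → [1,3,4,5,7]=3  [2,3,4,5,7]=3  [3,4,5,6,7]=15
  size 6 → [0,1,3,4,5,7]=3  [1,2,3,4,5,7]=6  [1,3,4,5,6,7]=18  [2,3,4,5,6,7]=18
  first=0(i) contributes 42
  first=2(k) contributes 21
  first=6(l) contributes 9
|[w]| = 72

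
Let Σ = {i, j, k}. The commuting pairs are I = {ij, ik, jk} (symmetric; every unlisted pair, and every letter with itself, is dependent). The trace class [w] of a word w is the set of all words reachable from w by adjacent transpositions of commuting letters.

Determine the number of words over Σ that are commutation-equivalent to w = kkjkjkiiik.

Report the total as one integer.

0(k) covers ∅
1(k) covers 0:k
2(j) covers ∅
3(k) covers 1:k
4(j) covers 2:j
5(k) covers 3:k
6(i) covers ∅
7(i) covers 6:i
8(i) covers 7:i
9(k) covers 5:k
floor of heap: 0:k, 2:j, 6:i
completions by unplaced set U, small U first (add the entries for U minus each lowest piece of U):
  |U|=1: {4}:1  {8}:1  {9}:1
  |U|=2: {2,4}:1  {4,8}:2  {4,9}:2  {5,9}:1  {7,8}:1  {8,9}:2
  |U|=3: {2,4,8}:3  {2,4,9}:3  {3,5,9}:1  {4,5,9}:3  {4,7,8}:3  {4,8,9}:6  {5,8,9}:3  {6,7,8}:1  {7,8,9}:3
  |U|=4: {1,3,5,9}:1  {2,4,5,9}:6  {2,4,7,8}:6  {2,4,8,9}:12  {3,4,5,9}:4  {3,5,8,9}:4  {4,5,8,9}:12  {4,6,7,8}:4  {4,7,8,9}:12  {5,7,8,9}:6  {6,7,8,9}:4
  |U|=5: {0,1,3,5,9}:1  {1,3,4,5,9}:5  {1,3,5,8,9}:5  {2,3,4,5,9}:10  {2,4,5,8,9}:30  {2,4,6,7,8}:10  {2,4,7,8,9}:30  {3,4,5,8,9}:20  {3,5,7,8,9}:10  {4,5,7,8,9}:30  {4,6,7,8,9}:20  {5,6,7,8,9}:10
  |U|=6: {0,1,3,4,5,9}:6  {0,1,3,5,8,9}:6  {1,2,3,4,5,9}:15  {1,3,4,5,8,9}:30  {1,3,5,7,8,9}:15  {2,3,4,5,8,9}:60  {2,4,5,7,8,9}:90  {2,4,6,7,8,9}:60  {3,4,5,7,8,9}:60  {3,5,6,7,8,9}:20  {4,5,6,7,8,9}:60
  |U|=7: {0,1,2,3,4,5,9}:21  {0,1,3,4,5,8,9}:42  {0,1,3,5,7,8,9}:21  {1,2,3,4,5,8,9}:105  {1,3,4,5,7,8,9}:105  {1,3,5,6,7,8,9}:35  {2,3,4,5,7,8,9}:210  {2,4,5,6,7,8,9}:210  {3,4,5,6,7,8,9}:140
  |U|=8: {0,1,2,3,4,5,8,9}:168  {0,1,3,4,5,7,8,9}:168  {0,1,3,5,6,7,8,9}:56  {1,2,3,4,5,7,8,9}:420  {1,3,4,5,6,7,8,9}:280  {2,3,4,5,6,7,8,9}:560
  start at 0(k): 1260
  start at 2(j): 504
  start at 6(i): 756
sum over floor = 2520

2520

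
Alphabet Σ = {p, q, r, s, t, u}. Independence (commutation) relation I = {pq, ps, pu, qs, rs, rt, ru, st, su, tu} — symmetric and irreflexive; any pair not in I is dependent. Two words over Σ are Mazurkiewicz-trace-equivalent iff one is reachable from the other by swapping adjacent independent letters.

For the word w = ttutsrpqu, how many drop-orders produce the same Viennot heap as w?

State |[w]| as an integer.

576

#0=t has no predecessor
#1=t depends on [0:t]
#2=u has no predecessor
#3=t depends on [1:t]
#4=s has no predecessor
#5=r has no predecessor
#6=p depends on [3:t, 5:r]
#7=q depends on [2:u, 3:t, 5:r]
#8=u depends on [7:q]
sources: [0:t, 2:u, 4:s, 5:r]
N(rest) = Σ N(rest − s) over sources s of rest; N(one piece) = 1:
  size 1 → [4]=1  [6]=1  [8]=1
  size 2 → [4,6]=2  [4,8]=2  [6,8]=2  [7,8]=1
  size 3 → [2,7,8]=1  [4,6,8]=6  [4,7,8]=3  [6,7,8]=3
  size 4 → [2,4,7,8]=4  [2,6,7,8]=4  [3,6,7,8]=3  [4,6,7,8]=12  [5,6,7,8]=3
  size 5 → [1,3,6,7,8]=3  [2,3,6,7,8]=7  [2,4,6,7,8]=20  [2,5,6,7,8]=7  [3,4,6,7,8]=15  [3,5,6,7,8]=6  [4,5,6,7,8]=15
  size 6 → [0,1,3,6,7,8]=3  [1,2,3,6,7,8]=10  [1,3,4,6,7,8]=18  [1,3,5,6,7,8]=9  [2,3,4,6,7,8]=42  [2,3,5,6,7,8]=20  [2,4,5,6,7,8]=42  [3,4,5,6,7,8]=36
  size 7 → [0,1,2,3,6,7,8]=13  [0,1,3,4,6,7,8]=21  [0,1,3,5,6,7,8]=12  [1,2,3,4,6,7,8]=70  [1,2,3,5,6,7,8]=39  [1,3,4,5,6,7,8]=63  [2,3,4,5,6,7,8]=140
  first=0(t) contributes 312
  first=2(u) contributes 96
  first=4(s) contributes 64
  first=5(r) contributes 104
|[w]| = 576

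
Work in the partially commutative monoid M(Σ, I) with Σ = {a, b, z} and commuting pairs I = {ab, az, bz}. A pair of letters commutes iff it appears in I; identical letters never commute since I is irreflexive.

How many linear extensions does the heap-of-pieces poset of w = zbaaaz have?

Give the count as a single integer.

60

drop 0:z onto floor
drop 1:b onto floor
drop 2:a onto floor
drop 3:a onto {2:a}
drop 4:a onto {3:a}
drop 5:z onto {0:z}
ground layer = {0:z, 1:b, 2:a}
drop-orders for the pieces not yet dropped (sum over which currently-grounded one goes next):
  1 to go: {1} 1  {4} 1  {5} 1
  2 to go: {0,5} 1  {1,4} 2  {1,5} 2  {3,4} 1  {4,5} 2
  3 to go: {0,1,5} 3  {0,4,5} 3  {1,3,4} 3  {1,4,5} 6  {2,3,4} 1  {3,4,5} 3
  4 to go: {0,1,4,5} 12  {0,3,4,5} 6  {1,2,3,4} 4  {1,3,4,5} 12  {2,3,4,5} 4
  if 0:z drops first: 20 orders
  if 1:b drops first: 10 orders
  if 2:a drops first: 30 orders
heap linearizations: 60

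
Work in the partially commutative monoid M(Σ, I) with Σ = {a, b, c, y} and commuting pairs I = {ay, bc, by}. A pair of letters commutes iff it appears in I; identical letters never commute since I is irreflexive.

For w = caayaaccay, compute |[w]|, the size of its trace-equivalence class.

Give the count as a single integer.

piece 0:c — minimal
piece 1:a rests on {0:c}
piece 2:a rests on {1:a}
piece 3:y rests on {0:c}
piece 4:a rests on {2:a}
piece 5:a rests on {4:a}
piece 6:c rests on {3:y, 5:a}
piece 7:c rests on {6:c}
piece 8:a rests on {7:c}
piece 9:y rests on {7:c}
minimal pieces: {0:c}
ways to finish when only these pieces remain (= sum over removing one remaining piece with nothing left below it):
  1 left: {8}→1  {9}→1
  2 left: {8,9}→2
  3 left: {7,8,9}→2
  4 left: {6,7,8,9}→2
  5 left: {3,6,7,8,9}→2  {5,6,7,8,9}→2
  6 left: {3,5,6,7,8,9}→4  {4,5,6,7,8,9}→2
  7 left: {2,4,5,6,7,8,9}→2  {3,4,5,6,7,8,9}→6
  8 left: {1,2,4,5,6,7,8,9}→2  {2,3,4,5,6,7,8,9}→8
  placing 0:c first → 10 extensions

10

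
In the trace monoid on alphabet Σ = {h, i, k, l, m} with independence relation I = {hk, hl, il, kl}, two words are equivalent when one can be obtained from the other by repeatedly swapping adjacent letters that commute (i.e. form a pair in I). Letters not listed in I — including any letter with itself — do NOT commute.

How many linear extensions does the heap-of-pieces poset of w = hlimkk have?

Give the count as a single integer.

piece 0:h — minimal
piece 1:l — minimal
piece 2:i rests on {0:h}
piece 3:m rests on {1:l, 2:i}
piece 4:k rests on {3:m}
piece 5:k rests on {4:k}
minimal pieces: {0:h, 1:l}
ways to finish when only these pieces remain (= sum over removing one remaining piece with nothing left below it):
  1 left: {5}→1
  2 left: {4,5}→1
  3 left: {3,4,5}→1
  4 left: {1,3,4,5}→1  {2,3,4,5}→1
  placing 0:h first → 2 extensions
  placing 1:l first → 1 extensions
total linear extensions = 3

3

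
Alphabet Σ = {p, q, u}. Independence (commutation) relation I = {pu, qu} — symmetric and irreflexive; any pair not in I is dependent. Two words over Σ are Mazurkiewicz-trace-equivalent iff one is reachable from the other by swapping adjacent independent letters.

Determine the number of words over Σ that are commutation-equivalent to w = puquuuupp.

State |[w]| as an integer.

#0=p has no predecessor
#1=u has no predecessor
#2=q depends on [0:p]
#3=u depends on [1:u]
#4=u depends on [3:u]
#5=u depends on [4:u]
#6=u depends on [5:u]
#7=p depends on [2:q]
#8=p depends on [7:p]
sources: [0:p, 1:u]
N(rest) = Σ N(rest − s) over sources s of rest; N(one piece) = 1:
  size 1 → [6]=1  [8]=1
  size 2 → [5,6]=1  [6,8]=2  [7,8]=1
  size 3 → [2,7,8]=1  [4,5,6]=1  [5,6,8]=3  [6,7,8]=3
  size 4 → [0,2,7,8]=1  [2,6,7,8]=4  [3,4,5,6]=1  [4,5,6,8]=4  [5,6,7,8]=6
  size 5 → [0,2,6,7,8]=5  [1,3,4,5,6]=1  [2,5,6,7,8]=10  [3,4,5,6,8]=5  [4,5,6,7,8]=10
  size 6 → [0,2,5,6,7,8]=15  [1,3,4,5,6,8]=6  [2,4,5,6,7,8]=20  [3,4,5,6,7,8]=15
  size 7 → [0,2,4,5,6,7,8]=35  [1,3,4,5,6,7,8]=21  [2,3,4,5,6,7,8]=35
  first=0(p) contributes 56
  first=1(u) contributes 70
|[w]| = 126

126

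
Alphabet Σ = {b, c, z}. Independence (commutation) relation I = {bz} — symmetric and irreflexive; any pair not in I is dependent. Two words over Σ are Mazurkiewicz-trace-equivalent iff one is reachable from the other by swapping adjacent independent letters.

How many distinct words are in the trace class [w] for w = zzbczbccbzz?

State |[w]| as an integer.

18

0(z) covers ∅
1(z) covers 0:z
2(b) covers ∅
3(c) covers 1:z, 2:b
4(z) covers 3:c
5(b) covers 3:c
6(c) covers 4:z, 5:b
7(c) covers 6:c
8(b) covers 7:c
9(z) covers 7:c
10(z) covers 9:z
floor of heap: 0:z, 2:b
completions by unplaced set U, small U first (add the entries for U minus each lowest piece of U):
  |U|=1: {8}:1  {10}:1
  |U|=2: {8,10}:2  {9,10}:1
  |U|=3: {8,9,10}:3
  |U|=4: {7,8,9,10}:3
  |U|=5: {6,7,8,9,10}:3
  |U|=6: {4,6,7,8,9,10}:3  {5,6,7,8,9,10}:3
  |U|=7: {4,5,6,7,8,9,10}:6
  |U|=8: {3,4,5,6,7,8,9,10}:6
  |U|=9: {1,3,4,5,6,7,8,9,10}:6  {2,3,4,5,6,7,8,9,10}:6
  start at 0(z): 12
  start at 2(b): 6
sum over floor = 18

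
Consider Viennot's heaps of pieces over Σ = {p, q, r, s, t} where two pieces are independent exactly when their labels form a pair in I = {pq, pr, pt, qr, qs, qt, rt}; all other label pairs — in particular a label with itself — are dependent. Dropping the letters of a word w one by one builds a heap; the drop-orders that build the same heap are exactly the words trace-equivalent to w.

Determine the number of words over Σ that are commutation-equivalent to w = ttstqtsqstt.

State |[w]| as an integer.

55

piece 0:t — minimal
piece 1:t rests on {0:t}
piece 2:s rests on {1:t}
piece 3:t rests on {2:s}
piece 4:q — minimal
piece 5:t rests on {3:t}
piece 6:s rests on {5:t}
piece 7:q rests on {4:q}
piece 8:s rests on {6:s}
piece 9:t rests on {8:s}
piece 10:t rests on {9:t}
minimal pieces: {0:t, 4:q}
ways to finish when only these pieces remain (= sum over removing one remaining piece with nothing left below it):
  1 left: {7}→1  {10}→1
  2 left: {4,7}→1  {7,10}→2  {9,10}→1
  3 left: {4,7,10}→3  {7,9,10}→3  {8,9,10}→1
  4 left: {4,7,9,10}→6  {6,8,9,10}→1  {7,8,9,10}→4
  5 left: {4,7,8,9,10}→10  {5,6,8,9,10}→1  {6,7,8,9,10}→5
  6 left: {3,5,6,8,9,10}→1  {4,6,7,8,9,10}→15  {5,6,7,8,9,10}→6
  7 left: {2,3,5,6,8,9,10}→1  {3,5,6,7,8,9,10}→7  {4,5,6,7,8,9,10}→21
  8 left: {1,2,3,5,6,8,9,10}→1  {2,3,5,6,7,8,9,10}→8  {3,4,5,6,7,8,9,10}→28
  9 left: {0,1,2,3,5,6,8,9,10}→1  {1,2,3,5,6,7,8,9,10}→9  {2,3,4,5,6,7,8,9,10}→36
  placing 0:t first → 45 extensions
  placing 4:q first → 10 extensions
total linear extensions = 55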